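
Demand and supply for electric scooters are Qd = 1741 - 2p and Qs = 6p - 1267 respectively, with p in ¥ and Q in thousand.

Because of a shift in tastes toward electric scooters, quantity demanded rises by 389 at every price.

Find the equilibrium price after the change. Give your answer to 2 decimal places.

Solve the original market: 1741 - 2p = 6p - 1267, hence p = 376 and Q = 989.
The new curves are Qd = 2130 - 2p (demand) and Qs = 6p - 1267 (supply).
Clearing the new market: 2130 - 2p = 6p - 1267, so p = 424.625 and Q = 1280.75.

424.63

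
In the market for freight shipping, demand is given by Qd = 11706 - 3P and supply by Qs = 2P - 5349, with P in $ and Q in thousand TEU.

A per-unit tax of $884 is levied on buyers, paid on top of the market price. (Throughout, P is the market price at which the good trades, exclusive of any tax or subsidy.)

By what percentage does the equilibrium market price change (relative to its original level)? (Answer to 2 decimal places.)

Before the shock: 11706 - 3P = 2P - 5349 ⇒ 17055 = 5P ⇒ P = 3411, Q = 1473.
Since buyers pay the price plus the tax, the effective demand curve becomes Qd = 9054 - 3P.
Equate the new curves: 9054 - 3P = 2P - 5349, giving 14403 = 5P, P = 2880.6, Q = 412.2.
%ΔP = (2880.6 − 3411) / 3411 × 100 = -15.55%.

-15.55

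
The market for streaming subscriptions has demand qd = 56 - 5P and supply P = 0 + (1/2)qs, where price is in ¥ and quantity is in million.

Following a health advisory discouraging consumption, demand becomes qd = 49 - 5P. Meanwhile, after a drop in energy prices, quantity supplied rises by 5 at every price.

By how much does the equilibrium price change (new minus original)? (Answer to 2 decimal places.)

-1.71

Original equilibrium: 56 - 5P = 2P gives 56 = 7P, so P = 8 and q = 16.
With the change applied: demand qd = 49 - 5P, supply qs = 2P + 5.
Setting them equal: 49 - 5P = 2P + 5 → 44 = 7P, so P = 44/7 ≈ 6.2857 and q = 123/7 ≈ 17.5714.
ΔP = 6.2857 − 8 = -1.71.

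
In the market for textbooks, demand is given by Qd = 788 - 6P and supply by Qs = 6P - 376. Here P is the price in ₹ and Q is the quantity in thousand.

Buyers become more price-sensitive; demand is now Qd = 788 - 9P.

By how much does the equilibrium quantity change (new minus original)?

-116.4

Solve the original market: 788 - 6P = 6P - 376, hence P = 97 and Q = 206.
After the shift, demand is Qd = 788 - 9P and supply is Qs = 6P - 376.
Setting them equal: 788 - 9P = 6P - 376 → 1164 = 15P, so P = 77.6 and Q = 89.6.
ΔQ = 89.6 − 206 = -116.4.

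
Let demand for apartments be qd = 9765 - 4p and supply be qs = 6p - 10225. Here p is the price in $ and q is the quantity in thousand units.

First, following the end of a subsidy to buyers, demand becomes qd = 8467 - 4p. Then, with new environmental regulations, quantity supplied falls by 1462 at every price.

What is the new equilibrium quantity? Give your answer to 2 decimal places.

405.40

Initially, 9765 - 4p = 6p - 10225, so 19990 = 10p and p = 1999, q = 1769.
The new curves are qd = 8467 - 4p (demand) and qs = 6p - 11687 (supply).
Clearing the new market: 8467 - 4p = 6p - 11687, so p = 2015.4 and q = 405.4.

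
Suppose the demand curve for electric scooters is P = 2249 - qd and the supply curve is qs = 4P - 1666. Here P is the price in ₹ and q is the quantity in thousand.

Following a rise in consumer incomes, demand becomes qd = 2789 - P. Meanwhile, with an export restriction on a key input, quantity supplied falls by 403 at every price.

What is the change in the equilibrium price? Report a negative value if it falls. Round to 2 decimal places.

+188.60

Original equilibrium: 2249 - P = 4P - 1666 gives 3915 = 5P, so P = 783 and q = 1466.
The new curves are qd = 2789 - P (demand) and qs = 4P - 2069 (supply).
Equate the new curves: 2789 - P = 4P - 2069, giving 4858 = 5P, P = 971.6, q = 1817.4.
ΔP = 971.6 − 783 = +188.60.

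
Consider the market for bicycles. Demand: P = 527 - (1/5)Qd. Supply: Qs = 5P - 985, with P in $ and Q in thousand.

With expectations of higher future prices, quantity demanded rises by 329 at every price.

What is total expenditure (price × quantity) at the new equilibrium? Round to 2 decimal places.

390753.55

Original equilibrium: 2635 - 5P = 5P - 985 gives 3620 = 10P, so P = 362 and Q = 825.
The shock moves the curves to Qd = 2964 - 5P and Qs = 5P - 985.
New equilibrium: 2964 - 5P = 5P - 985 ⇒ 3949 = 10P ⇒ P = 394.9, Q = 989.5.
New expenditure = 394.9 × 989.5 = 390753.55.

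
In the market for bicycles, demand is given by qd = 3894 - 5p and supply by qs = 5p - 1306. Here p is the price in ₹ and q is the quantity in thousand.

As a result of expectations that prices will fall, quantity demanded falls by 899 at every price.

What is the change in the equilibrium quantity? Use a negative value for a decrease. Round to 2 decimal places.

-449.50

Original equilibrium: 3894 - 5p = 5p - 1306 gives 5200 = 10p, so p = 520 and q = 1294.
With the change applied: demand qd = 2995 - 5p, supply qs = 5p - 1306.
Clearing the new market: 2995 - 5p = 5p - 1306, so p = 430.1 and q = 844.5.
Δq = 844.5 − 1294 = -449.50.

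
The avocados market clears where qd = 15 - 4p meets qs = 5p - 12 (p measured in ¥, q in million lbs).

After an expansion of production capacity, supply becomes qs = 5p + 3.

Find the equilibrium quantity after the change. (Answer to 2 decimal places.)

9.67

Before the shock: 15 - 4p = 5p - 12 ⇒ 27 = 9p ⇒ p = 3, q = 3.
After the shift, demand is qd = 15 - 4p and supply is qs = 5p + 3.
Equate the new curves: 15 - 4p = 5p + 3, giving 12 = 9p, p = 4/3 ≈ 1.3333, q = 29/3 ≈ 9.6667.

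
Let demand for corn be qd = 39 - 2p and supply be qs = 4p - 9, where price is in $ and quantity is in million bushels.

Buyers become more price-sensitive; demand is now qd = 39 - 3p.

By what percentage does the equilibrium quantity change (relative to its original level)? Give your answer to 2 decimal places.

Solve the original market: 39 - 2p = 4p - 9, hence p = 8 and q = 23.
The shock moves the curves to qd = 39 - 3p and qs = 4p - 9.
Clearing the new market: 39 - 3p = 4p - 9, so p = 48/7 ≈ 6.8571 and q = 129/7 ≈ 18.4286.
%Δq = (18.4286 − 23) / 23 × 100 = -19.88%.

-19.88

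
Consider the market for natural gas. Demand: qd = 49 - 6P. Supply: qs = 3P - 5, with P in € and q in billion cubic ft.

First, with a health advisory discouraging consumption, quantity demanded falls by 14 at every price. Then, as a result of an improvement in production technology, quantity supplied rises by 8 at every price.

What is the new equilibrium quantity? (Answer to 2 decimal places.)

Solve the original market: 49 - 6P = 3P - 5, hence P = 6 and q = 13.
With the change applied: demand qd = 35 - 6P, supply qs = 3P + 3.
Setting them equal: 35 - 6P = 3P + 3 → 32 = 9P, so P = 32/9 ≈ 3.5556 and q = 41/3 ≈ 13.6667.

13.67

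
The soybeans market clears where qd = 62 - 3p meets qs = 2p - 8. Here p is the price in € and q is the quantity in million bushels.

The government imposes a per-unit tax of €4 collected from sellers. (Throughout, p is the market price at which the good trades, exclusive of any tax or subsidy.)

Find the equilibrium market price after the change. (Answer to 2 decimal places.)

15.60

Before the shock: 62 - 3p = 2p - 8 ⇒ 70 = 5p ⇒ p = 14, q = 20.
Since sellers keep the price net of the tax, the effective supply curve becomes qs = 2p - 16.
Setting them equal: 62 - 3p = 2p - 16 → 78 = 5p, so p = 15.6 and q = 15.2.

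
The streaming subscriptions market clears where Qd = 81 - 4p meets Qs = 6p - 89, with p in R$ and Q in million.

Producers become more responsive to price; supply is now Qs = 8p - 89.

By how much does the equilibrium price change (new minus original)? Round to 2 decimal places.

-2.83

Solve the original market: 81 - 4p = 6p - 89, hence p = 17 and Q = 13.
With the change applied: demand Qd = 81 - 4p, supply Qs = 8p - 89.
New equilibrium: 81 - 4p = 8p - 89 ⇒ 170 = 12p ⇒ p = 85/6 ≈ 14.1667, Q = 73/3 ≈ 24.3333.
Δp = 14.1667 − 17 = -2.83.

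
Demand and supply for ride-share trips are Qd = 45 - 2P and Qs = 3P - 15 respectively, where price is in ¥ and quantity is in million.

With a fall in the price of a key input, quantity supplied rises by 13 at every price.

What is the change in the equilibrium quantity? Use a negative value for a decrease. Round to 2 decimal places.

Solve the original market: 45 - 2P = 3P - 15, hence P = 12 and Q = 21.
The new curves are Qd = 45 - 2P (demand) and Qs = 3P - 2 (supply).
Equate the new curves: 45 - 2P = 3P - 2, giving 47 = 5P, P = 9.4, Q = 26.2.
ΔQ = 26.2 − 21 = +5.20.

+5.20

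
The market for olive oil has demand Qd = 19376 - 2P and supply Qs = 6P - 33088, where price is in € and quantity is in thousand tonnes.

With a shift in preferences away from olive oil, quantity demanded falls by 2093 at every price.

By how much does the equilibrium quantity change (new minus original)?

-1569.75

Solve the original market: 19376 - 2P = 6P - 33088, hence P = 6558 and Q = 6260.
After the shift, demand is Qd = 17283 - 2P and supply is Qs = 6P - 33088.
New equilibrium: 17283 - 2P = 6P - 33088 ⇒ 50371 = 8P ⇒ P = 6296.375, Q = 4690.25.
ΔQ = 4690.25 − 6260 = -1569.75.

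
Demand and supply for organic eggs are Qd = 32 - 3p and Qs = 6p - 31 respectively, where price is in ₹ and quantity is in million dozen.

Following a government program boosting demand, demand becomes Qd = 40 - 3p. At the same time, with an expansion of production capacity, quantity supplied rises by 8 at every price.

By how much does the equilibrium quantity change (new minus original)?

+8

Original equilibrium: 32 - 3p = 6p - 31 gives 63 = 9p, so p = 7 and Q = 11.
The new curves are Qd = 40 - 3p (demand) and Qs = 6p - 23 (supply).
New equilibrium: 40 - 3p = 6p - 23 ⇒ 63 = 9p ⇒ p = 7, Q = 19.
ΔQ = 19 − 11 = +8.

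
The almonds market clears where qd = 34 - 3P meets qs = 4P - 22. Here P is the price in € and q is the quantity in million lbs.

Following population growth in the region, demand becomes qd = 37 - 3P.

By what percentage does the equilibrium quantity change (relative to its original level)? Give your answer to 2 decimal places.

+17.14

Initially, 34 - 3P = 4P - 22, so 56 = 7P and P = 8, q = 10.
The new curves are qd = 37 - 3P (demand) and qs = 4P - 22 (supply).
Setting them equal: 37 - 3P = 4P - 22 → 59 = 7P, so P = 59/7 ≈ 8.4286 and q = 82/7 ≈ 11.7143.
%Δq = (11.7143 − 10) / 10 × 100 = +17.14%.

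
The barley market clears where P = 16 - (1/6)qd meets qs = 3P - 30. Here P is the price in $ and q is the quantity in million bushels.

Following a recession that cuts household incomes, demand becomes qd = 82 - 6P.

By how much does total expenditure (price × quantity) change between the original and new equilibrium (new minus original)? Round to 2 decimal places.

Solve the original market: 96 - 6P = 3P - 30, hence P = 14 and q = 12.
After the shift, demand is qd = 82 - 6P and supply is qs = 3P - 30.
Setting them equal: 82 - 6P = 3P - 30 → 112 = 9P, so P = 112/9 ≈ 12.4444 and q = 22/3 ≈ 7.3333.
Expenditure moves from 14×12 = 168 to 12.4444×7.3333 = 91.2593; change = -76.74.

-76.74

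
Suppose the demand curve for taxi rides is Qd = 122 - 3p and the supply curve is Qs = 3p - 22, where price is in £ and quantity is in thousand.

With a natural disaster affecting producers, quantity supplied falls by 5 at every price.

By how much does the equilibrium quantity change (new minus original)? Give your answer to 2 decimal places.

-2.50

Original equilibrium: 122 - 3p = 3p - 22 gives 144 = 6p, so p = 24 and Q = 50.
After the shift, demand is Qd = 122 - 3p and supply is Qs = 3p - 27.
Equate the new curves: 122 - 3p = 3p - 27, giving 149 = 6p, p = 149/6 ≈ 24.8333, Q = 47.5.
ΔQ = 47.5 − 50 = -2.50.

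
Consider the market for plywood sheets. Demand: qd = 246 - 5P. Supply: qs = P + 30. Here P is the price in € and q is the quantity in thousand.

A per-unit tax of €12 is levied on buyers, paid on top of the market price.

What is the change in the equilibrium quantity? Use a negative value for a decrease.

-10

Solve the original market: 246 - 5P = P + 30, hence P = 36 and q = 66.
Since buyers pay the price plus the tax, the effective demand curve becomes qd = 186 - 5P.
Equate the new curves: 186 - 5P = P + 30, giving 156 = 6P, P = 26, q = 56.
Δq = 56 − 66 = -10.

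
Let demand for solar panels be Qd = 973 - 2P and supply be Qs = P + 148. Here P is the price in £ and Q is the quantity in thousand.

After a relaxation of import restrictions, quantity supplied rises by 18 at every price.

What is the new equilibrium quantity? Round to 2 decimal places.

435.00

Original equilibrium: 973 - 2P = P + 148 gives 825 = 3P, so P = 275 and Q = 423.
With the change applied: demand Qd = 973 - 2P, supply Qs = P + 166.
New equilibrium: 973 - 2P = P + 166 ⇒ 807 = 3P ⇒ P = 269, Q = 435.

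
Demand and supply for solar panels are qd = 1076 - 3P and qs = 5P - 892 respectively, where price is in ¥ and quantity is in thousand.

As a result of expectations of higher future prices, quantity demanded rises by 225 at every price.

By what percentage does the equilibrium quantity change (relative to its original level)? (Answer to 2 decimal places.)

Before the shock: 1076 - 3P = 5P - 892 ⇒ 1968 = 8P ⇒ P = 246, q = 338.
The new curves are qd = 1301 - 3P (demand) and qs = 5P - 892 (supply).
Setting them equal: 1301 - 3P = 5P - 892 → 2193 = 8P, so P = 274.125 and q = 478.625.
%Δq = (478.625 − 338) / 338 × 100 = +41.61%.

+41.61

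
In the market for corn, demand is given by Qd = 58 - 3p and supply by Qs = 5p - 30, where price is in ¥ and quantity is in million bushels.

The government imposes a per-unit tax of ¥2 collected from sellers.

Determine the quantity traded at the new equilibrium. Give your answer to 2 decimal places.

21.25

Original equilibrium: 58 - 3p = 5p - 30 gives 88 = 8p, so p = 11 and Q = 25.
Since sellers keep the price net of the tax, the effective supply curve becomes Qs = 5p - 40.
New equilibrium: 58 - 3p = 5p - 40 ⇒ 98 = 8p ⇒ p = 12.25, Q = 21.25.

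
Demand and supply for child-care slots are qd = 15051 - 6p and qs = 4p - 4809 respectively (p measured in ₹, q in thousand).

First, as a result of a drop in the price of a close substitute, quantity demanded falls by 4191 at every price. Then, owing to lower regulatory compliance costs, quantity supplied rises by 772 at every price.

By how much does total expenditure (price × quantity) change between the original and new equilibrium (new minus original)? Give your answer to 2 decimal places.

Before the shock: 15051 - 6p = 4p - 4809 ⇒ 19860 = 10p ⇒ p = 1986, q = 3135.
The shock moves the curves to qd = 10860 - 6p and qs = 4p - 4037.
Setting them equal: 10860 - 6p = 4p - 4037 → 14897 = 10p, so p = 1489.7 and q = 1921.8.
Expenditure moves from 1986×3135 = 6226110 to 1489.7×1921.8 = 2862905.46; change = -3363204.54.

-3363204.54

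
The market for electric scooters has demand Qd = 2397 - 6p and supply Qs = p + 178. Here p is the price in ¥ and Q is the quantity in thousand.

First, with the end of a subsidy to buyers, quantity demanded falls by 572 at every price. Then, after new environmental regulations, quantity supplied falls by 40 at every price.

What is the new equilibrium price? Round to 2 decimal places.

241.00

Solve the original market: 2397 - 6p = p + 178, hence p = 317 and Q = 495.
With the change applied: demand Qd = 1825 - 6p, supply Qs = p + 138.
New equilibrium: 1825 - 6p = p + 138 ⇒ 1687 = 7p ⇒ p = 241, Q = 379.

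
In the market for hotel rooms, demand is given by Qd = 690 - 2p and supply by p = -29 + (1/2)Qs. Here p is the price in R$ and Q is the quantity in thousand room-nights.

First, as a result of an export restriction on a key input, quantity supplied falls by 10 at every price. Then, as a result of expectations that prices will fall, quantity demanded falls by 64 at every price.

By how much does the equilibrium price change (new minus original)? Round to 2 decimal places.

-13.50

Original equilibrium: 690 - 2p = 2p + 58 gives 632 = 4p, so p = 158 and Q = 374.
With the change applied: demand Qd = 626 - 2p, supply Qs = 2p + 48.
Equate the new curves: 626 - 2p = 2p + 48, giving 578 = 4p, p = 144.5, Q = 337.
Δp = 144.5 − 158 = -13.50.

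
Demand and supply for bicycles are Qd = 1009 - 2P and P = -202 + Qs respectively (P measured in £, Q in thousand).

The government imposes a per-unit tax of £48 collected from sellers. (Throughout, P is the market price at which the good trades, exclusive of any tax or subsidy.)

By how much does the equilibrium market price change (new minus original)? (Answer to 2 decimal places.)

Solve the original market: 1009 - 2P = P + 202, hence P = 269 and Q = 471.
Since sellers keep the price net of the tax, the effective supply curve becomes Qs = P + 154.
Clearing the new market: 1009 - 2P = P + 154, so P = 285 and Q = 439.
ΔP = 285 − 269 = +16.00.

+16.00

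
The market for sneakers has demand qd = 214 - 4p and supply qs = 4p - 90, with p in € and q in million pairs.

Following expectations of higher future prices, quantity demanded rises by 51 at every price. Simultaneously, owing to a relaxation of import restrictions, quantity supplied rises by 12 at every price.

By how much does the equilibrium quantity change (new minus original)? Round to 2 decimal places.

Solve the original market: 214 - 4p = 4p - 90, hence p = 38 and q = 62.
With the change applied: demand qd = 265 - 4p, supply qs = 4p - 78.
New equilibrium: 265 - 4p = 4p - 78 ⇒ 343 = 8p ⇒ p = 42.875, q = 93.5.
Δq = 93.5 − 62 = +31.50.

+31.50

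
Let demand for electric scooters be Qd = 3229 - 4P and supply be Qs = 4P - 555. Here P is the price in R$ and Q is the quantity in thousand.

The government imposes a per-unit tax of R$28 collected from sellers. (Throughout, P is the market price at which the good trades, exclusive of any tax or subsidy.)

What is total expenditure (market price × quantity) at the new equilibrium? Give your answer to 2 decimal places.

623847.00

Original equilibrium: 3229 - 4P = 4P - 555 gives 3784 = 8P, so P = 473 and Q = 1337.
Since sellers keep the price net of the tax, the effective supply curve becomes Qs = 4P - 667.
Clearing the new market: 3229 - 4P = 4P - 667, so P = 487 and Q = 1281.
New expenditure = 487 × 1281 = 623847.00.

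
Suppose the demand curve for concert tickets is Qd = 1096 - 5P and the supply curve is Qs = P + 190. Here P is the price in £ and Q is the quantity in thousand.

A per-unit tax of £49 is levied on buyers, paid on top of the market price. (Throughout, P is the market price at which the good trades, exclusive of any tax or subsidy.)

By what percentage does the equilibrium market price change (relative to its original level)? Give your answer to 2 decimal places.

-27.04

Before the shock: 1096 - 5P = P + 190 ⇒ 906 = 6P ⇒ P = 151, Q = 341.
Since buyers pay the price plus the tax, the effective demand curve becomes Qd = 851 - 5P.
New equilibrium: 851 - 5P = P + 190 ⇒ 661 = 6P ⇒ P = 661/6 ≈ 110.1667, Q = 1801/6 ≈ 300.1667.
%ΔP = (110.1667 − 151) / 151 × 100 = -27.04%.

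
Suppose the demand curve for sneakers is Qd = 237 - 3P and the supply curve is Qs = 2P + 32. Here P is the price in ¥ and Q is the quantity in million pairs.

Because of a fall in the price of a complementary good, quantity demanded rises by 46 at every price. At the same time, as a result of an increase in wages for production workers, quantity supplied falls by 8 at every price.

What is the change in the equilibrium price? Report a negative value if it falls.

Solve the original market: 237 - 3P = 2P + 32, hence P = 41 and Q = 114.
With the change applied: demand Qd = 283 - 3P, supply Qs = 2P + 24.
Clearing the new market: 283 - 3P = 2P + 24, so P = 51.8 and Q = 127.6.
ΔP = 51.8 − 41 = +10.8.

+10.8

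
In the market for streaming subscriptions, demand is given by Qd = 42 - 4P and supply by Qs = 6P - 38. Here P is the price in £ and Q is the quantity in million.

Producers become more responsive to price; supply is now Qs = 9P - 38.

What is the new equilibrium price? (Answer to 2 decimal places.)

Initially, 42 - 4P = 6P - 38, so 80 = 10P and P = 8, Q = 10.
With the change applied: demand Qd = 42 - 4P, supply Qs = 9P - 38.
Clearing the new market: 42 - 4P = 9P - 38, so P = 80/13 ≈ 6.1538 and Q = 226/13 ≈ 17.3846.

6.15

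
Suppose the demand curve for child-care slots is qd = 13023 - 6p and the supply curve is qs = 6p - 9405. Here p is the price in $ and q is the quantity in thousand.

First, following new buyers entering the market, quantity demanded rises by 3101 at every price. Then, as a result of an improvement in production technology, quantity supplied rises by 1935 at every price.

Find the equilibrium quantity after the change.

4327

Solve the original market: 13023 - 6p = 6p - 9405, hence p = 1869 and q = 1809.
The new curves are qd = 16124 - 6p (demand) and qs = 6p - 7470 (supply).
Setting them equal: 16124 - 6p = 6p - 7470 → 23594 = 12p, so p = 11797/6 ≈ 1966.1667 and q = 4327.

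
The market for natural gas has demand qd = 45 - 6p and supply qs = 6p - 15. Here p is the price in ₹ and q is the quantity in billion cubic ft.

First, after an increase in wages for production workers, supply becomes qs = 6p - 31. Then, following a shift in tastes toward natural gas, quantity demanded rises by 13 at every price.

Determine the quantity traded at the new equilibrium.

Original equilibrium: 45 - 6p = 6p - 15 gives 60 = 12p, so p = 5 and q = 15.
The new curves are qd = 58 - 6p (demand) and qs = 6p - 31 (supply).
Equate the new curves: 58 - 6p = 6p - 31, giving 89 = 12p, p = 89/12 ≈ 7.4167, q = 13.5.

13.5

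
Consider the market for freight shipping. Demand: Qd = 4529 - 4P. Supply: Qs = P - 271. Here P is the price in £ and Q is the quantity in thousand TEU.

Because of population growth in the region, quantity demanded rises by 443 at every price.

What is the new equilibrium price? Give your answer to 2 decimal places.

Original equilibrium: 4529 - 4P = P - 271 gives 4800 = 5P, so P = 960 and Q = 689.
With the change applied: demand Qd = 4972 - 4P, supply Qs = P - 271.
Setting them equal: 4972 - 4P = P - 271 → 5243 = 5P, so P = 1048.6 and Q = 777.6.

1048.60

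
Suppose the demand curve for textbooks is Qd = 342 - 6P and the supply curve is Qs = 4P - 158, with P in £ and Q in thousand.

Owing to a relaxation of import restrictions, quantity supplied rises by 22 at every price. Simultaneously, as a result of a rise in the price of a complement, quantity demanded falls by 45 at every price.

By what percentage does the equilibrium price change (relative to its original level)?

-13.4

Before the shock: 342 - 6P = 4P - 158 ⇒ 500 = 10P ⇒ P = 50, Q = 42.
After the shift, demand is Qd = 297 - 6P and supply is Qs = 4P - 136.
Setting them equal: 297 - 6P = 4P - 136 → 433 = 10P, so P = 43.3 and Q = 37.2.
%ΔP = (43.3 − 50) / 50 × 100 = -13.4%.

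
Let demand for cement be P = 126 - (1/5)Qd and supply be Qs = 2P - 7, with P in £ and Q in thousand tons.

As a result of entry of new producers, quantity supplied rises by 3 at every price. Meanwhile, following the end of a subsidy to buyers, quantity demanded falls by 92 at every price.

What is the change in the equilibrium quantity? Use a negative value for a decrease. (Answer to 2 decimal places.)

Solve the original market: 630 - 5P = 2P - 7, hence P = 91 and Q = 175.
The new curves are Qd = 538 - 5P (demand) and Qs = 2P - 4 (supply).
Setting them equal: 538 - 5P = 2P - 4 → 542 = 7P, so P = 542/7 ≈ 77.4286 and Q = 1056/7 ≈ 150.8571.
ΔQ = 150.8571 − 175 = -24.14.

-24.14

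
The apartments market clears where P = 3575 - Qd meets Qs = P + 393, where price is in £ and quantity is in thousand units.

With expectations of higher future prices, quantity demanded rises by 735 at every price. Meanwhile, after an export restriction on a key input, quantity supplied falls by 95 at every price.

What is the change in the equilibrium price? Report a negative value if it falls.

+415

Initially, 3575 - P = P + 393, so 3182 = 2P and P = 1591, Q = 1984.
The shock moves the curves to Qd = 4310 - P and Qs = P + 298.
Clearing the new market: 4310 - P = P + 298, so P = 2006 and Q = 2304.
ΔP = 2006 − 1591 = +415.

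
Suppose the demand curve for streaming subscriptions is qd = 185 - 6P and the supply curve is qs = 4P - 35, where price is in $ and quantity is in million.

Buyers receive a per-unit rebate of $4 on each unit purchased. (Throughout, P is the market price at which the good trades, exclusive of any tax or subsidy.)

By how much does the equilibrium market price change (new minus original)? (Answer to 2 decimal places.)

+2.40

Before the shock: 185 - 6P = 4P - 35 ⇒ 220 = 10P ⇒ P = 22, q = 53.
Since buyers' out-of-pocket price is the market price minus the rebate, the effective demand curve becomes qd = 209 - 6P.
Equate the new curves: 209 - 6P = 4P - 35, giving 244 = 10P, P = 24.4, q = 62.6.
ΔP = 24.4 − 22 = +2.40.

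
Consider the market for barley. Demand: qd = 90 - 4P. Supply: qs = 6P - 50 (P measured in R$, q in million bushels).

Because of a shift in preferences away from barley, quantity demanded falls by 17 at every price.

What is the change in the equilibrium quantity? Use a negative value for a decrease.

-10.2

Before the shock: 90 - 4P = 6P - 50 ⇒ 140 = 10P ⇒ P = 14, q = 34.
The shock moves the curves to qd = 73 - 4P and qs = 6P - 50.
Clearing the new market: 73 - 4P = 6P - 50, so P = 12.3 and q = 23.8.
Δq = 23.8 − 34 = -10.2.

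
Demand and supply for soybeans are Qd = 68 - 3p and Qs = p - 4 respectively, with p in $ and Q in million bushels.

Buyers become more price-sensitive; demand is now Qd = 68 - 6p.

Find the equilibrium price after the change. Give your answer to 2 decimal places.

Solve the original market: 68 - 3p = p - 4, hence p = 18 and Q = 14.
After the shift, demand is Qd = 68 - 6p and supply is Qs = p - 4.
Setting them equal: 68 - 6p = p - 4 → 72 = 7p, so p = 72/7 ≈ 10.2857 and Q = 44/7 ≈ 6.2857.

10.29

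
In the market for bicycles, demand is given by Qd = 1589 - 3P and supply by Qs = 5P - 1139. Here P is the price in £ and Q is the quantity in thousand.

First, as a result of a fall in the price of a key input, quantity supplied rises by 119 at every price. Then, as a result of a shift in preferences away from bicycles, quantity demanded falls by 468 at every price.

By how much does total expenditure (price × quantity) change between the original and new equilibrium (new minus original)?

-107867.796875

Original equilibrium: 1589 - 3P = 5P - 1139 gives 2728 = 8P, so P = 341 and Q = 566.
With the change applied: demand Qd = 1121 - 3P, supply Qs = 5P - 1020.
Setting them equal: 1121 - 3P = 5P - 1020 → 2141 = 8P, so P = 267.625 and Q = 318.125.
Expenditure moves from 341×566 = 193006 to 267.625×318.125 = 85138.203125; change = -107867.796875.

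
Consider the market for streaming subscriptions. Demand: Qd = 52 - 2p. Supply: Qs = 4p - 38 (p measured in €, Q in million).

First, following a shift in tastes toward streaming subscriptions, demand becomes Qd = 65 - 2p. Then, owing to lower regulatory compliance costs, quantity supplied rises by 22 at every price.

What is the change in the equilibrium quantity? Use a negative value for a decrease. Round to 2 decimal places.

+16.00

Original equilibrium: 52 - 2p = 4p - 38 gives 90 = 6p, so p = 15 and Q = 22.
With the change applied: demand Qd = 65 - 2p, supply Qs = 4p - 16.
Setting them equal: 65 - 2p = 4p - 16 → 81 = 6p, so p = 13.5 and Q = 38.
ΔQ = 38 − 22 = +16.00.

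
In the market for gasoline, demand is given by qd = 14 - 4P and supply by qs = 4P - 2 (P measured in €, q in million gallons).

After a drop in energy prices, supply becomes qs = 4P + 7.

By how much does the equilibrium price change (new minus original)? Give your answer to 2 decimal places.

-1.13

Solve the original market: 14 - 4P = 4P - 2, hence P = 2 and q = 6.
The shock moves the curves to qd = 14 - 4P and qs = 4P + 7.
New equilibrium: 14 - 4P = 4P + 7 ⇒ 7 = 8P ⇒ P = 0.875, q = 10.5.
ΔP = 0.875 − 2 = -1.13.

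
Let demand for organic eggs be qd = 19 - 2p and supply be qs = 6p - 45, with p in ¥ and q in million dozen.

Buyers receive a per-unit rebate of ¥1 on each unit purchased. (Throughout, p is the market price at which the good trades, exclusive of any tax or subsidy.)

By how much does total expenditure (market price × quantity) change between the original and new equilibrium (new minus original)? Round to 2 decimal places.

Before the shock: 19 - 2p = 6p - 45 ⇒ 64 = 8p ⇒ p = 8, q = 3.
Since buyers' out-of-pocket price is the market price minus the rebate, the effective demand curve becomes qd = 21 - 2p.
New equilibrium: 21 - 2p = 6p - 45 ⇒ 66 = 8p ⇒ p = 8.25, q = 4.5.
Expenditure moves from 8×3 = 24 to 8.25×4.5 = 37.125; change = +13.13.

+13.13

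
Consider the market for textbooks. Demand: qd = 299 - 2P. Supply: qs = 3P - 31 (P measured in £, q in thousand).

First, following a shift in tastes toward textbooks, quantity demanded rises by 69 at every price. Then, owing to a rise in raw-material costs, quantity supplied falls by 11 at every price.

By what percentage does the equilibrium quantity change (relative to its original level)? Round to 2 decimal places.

Before the shock: 299 - 2P = 3P - 31 ⇒ 330 = 5P ⇒ P = 66, q = 167.
After the shift, demand is qd = 368 - 2P and supply is qs = 3P - 42.
Equate the new curves: 368 - 2P = 3P - 42, giving 410 = 5P, P = 82, q = 204.
%Δq = (204 − 167) / 167 × 100 = +22.16%.

+22.16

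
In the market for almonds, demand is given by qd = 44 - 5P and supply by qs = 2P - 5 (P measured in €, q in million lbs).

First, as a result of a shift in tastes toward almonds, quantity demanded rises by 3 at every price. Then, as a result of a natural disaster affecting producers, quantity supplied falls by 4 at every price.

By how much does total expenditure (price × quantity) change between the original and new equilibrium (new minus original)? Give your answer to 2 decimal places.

-7.00

Initially, 44 - 5P = 2P - 5, so 49 = 7P and P = 7, q = 9.
After the shift, demand is qd = 47 - 5P and supply is qs = 2P - 9.
New equilibrium: 47 - 5P = 2P - 9 ⇒ 56 = 7P ⇒ P = 8, q = 7.
Expenditure moves from 7×9 = 63 to 8×7 = 56; change = -7.00.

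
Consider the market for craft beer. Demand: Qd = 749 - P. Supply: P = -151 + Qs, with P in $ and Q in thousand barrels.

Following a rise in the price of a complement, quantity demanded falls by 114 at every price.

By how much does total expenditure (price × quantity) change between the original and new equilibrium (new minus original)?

-39444

Before the shock: 749 - P = P + 151 ⇒ 598 = 2P ⇒ P = 299, Q = 450.
After the shift, demand is Qd = 635 - P and supply is Qs = P + 151.
New equilibrium: 635 - P = P + 151 ⇒ 484 = 2P ⇒ P = 242, Q = 393.
Expenditure moves from 299×450 = 134550 to 242×393 = 95106; change = -39444.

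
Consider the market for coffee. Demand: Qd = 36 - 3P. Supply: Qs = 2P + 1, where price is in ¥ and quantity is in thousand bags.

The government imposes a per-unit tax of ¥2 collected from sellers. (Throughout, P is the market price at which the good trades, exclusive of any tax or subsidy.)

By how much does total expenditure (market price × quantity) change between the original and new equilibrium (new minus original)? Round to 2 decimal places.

-6.72

Before the shock: 36 - 3P = 2P + 1 ⇒ 35 = 5P ⇒ P = 7, Q = 15.
Since sellers keep the price net of the tax, the effective supply curve becomes Qs = 2P - 3.
Setting them equal: 36 - 3P = 2P - 3 → 39 = 5P, so P = 7.8 and Q = 12.6.
Expenditure moves from 7×15 = 105 to 7.8×12.6 = 98.28; change = -6.72.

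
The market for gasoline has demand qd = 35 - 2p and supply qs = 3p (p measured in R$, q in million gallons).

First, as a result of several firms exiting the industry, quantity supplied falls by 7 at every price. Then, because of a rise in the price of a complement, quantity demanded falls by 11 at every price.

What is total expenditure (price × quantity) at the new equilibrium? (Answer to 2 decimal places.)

Before the shock: 35 - 2p = 3p ⇒ 35 = 5p ⇒ p = 7, q = 21.
After the shift, demand is qd = 24 - 2p and supply is qs = 3p - 7.
Equate the new curves: 24 - 2p = 3p - 7, giving 31 = 5p, p = 6.2, q = 11.6.
New expenditure = 6.2 × 11.6 = 71.92.

71.92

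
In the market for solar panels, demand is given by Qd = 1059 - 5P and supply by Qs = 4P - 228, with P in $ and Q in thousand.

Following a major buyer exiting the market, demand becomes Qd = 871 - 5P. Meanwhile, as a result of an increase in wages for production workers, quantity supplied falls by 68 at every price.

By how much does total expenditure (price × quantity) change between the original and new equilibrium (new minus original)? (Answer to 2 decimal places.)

-20319.56

Original equilibrium: 1059 - 5P = 4P - 228 gives 1287 = 9P, so P = 143 and Q = 344.
After the shift, demand is Qd = 871 - 5P and supply is Qs = 4P - 296.
Setting them equal: 871 - 5P = 4P - 296 → 1167 = 9P, so P = 389/3 ≈ 129.6667 and Q = 668/3 ≈ 222.6667.
Expenditure moves from 143×344 = 49192 to 129.6667×222.6667 = 28872.4444; change = -20319.56.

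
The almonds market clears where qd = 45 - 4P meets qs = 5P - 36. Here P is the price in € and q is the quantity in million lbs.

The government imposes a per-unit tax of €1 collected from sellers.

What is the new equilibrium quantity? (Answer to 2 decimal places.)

Initially, 45 - 4P = 5P - 36, so 81 = 9P and P = 9, q = 9.
Since sellers keep the price net of the tax, the effective supply curve becomes qs = 5P - 41.
Equate the new curves: 45 - 4P = 5P - 41, giving 86 = 9P, P = 86/9 ≈ 9.5556, q = 61/9 ≈ 6.7778.

6.78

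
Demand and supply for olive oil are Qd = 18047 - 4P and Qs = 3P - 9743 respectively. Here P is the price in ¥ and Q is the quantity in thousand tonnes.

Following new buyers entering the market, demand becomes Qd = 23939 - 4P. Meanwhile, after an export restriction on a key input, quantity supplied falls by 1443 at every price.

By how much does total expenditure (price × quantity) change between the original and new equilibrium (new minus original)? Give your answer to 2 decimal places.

+10803930.92

Initially, 18047 - 4P = 3P - 9743, so 27790 = 7P and P = 3970, Q = 2167.
With the change applied: demand Qd = 23939 - 4P, supply Qs = 3P - 11186.
Clearing the new market: 23939 - 4P = 3P - 11186, so P = 35125/7 ≈ 5017.8571 and Q = 27073/7 ≈ 3867.5714.
Expenditure moves from 3970×2167 = 8602990 to 5017.8571×3867.5714 = 19406920.9184; change = +10803930.92.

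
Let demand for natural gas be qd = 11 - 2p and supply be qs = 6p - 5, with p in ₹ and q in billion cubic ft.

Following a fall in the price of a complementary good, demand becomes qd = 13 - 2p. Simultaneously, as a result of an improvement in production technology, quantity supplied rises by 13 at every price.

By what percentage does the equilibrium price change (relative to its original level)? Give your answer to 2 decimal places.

Before the shock: 11 - 2p = 6p - 5 ⇒ 16 = 8p ⇒ p = 2, q = 7.
With the change applied: demand qd = 13 - 2p, supply qs = 6p + 8.
Clearing the new market: 13 - 2p = 6p + 8, so p = 0.625 and q = 11.75.
%Δp = (0.625 − 2) / 2 × 100 = -68.75%.

-68.75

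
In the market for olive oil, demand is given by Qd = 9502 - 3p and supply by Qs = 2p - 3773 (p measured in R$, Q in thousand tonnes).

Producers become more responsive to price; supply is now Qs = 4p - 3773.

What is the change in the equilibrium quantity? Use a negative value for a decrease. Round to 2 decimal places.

Initially, 9502 - 3p = 2p - 3773, so 13275 = 5p and p = 2655, Q = 1537.
The shock moves the curves to Qd = 9502 - 3p and Qs = 4p - 3773.
New equilibrium: 9502 - 3p = 4p - 3773 ⇒ 13275 = 7p ⇒ p = 13275/7 ≈ 1896.4286, Q = 26689/7 ≈ 3812.7143.
ΔQ = 3812.7143 − 1537 = +2275.71.

+2275.71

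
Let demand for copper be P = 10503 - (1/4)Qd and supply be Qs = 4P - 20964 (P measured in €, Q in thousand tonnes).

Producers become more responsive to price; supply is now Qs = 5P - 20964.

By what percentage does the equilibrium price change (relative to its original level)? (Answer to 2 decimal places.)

Initially, 42012 - 4P = 4P - 20964, so 62976 = 8P and P = 7872, Q = 10524.
The new curves are Qd = 42012 - 4P (demand) and Qs = 5P - 20964 (supply).
New equilibrium: 42012 - 4P = 5P - 20964 ⇒ 62976 = 9P ⇒ P = 20992/3 ≈ 6997.3333, Q = 42068/3 ≈ 14022.6667.
%ΔP = (6997.3333 − 7872) / 7872 × 100 = -11.11%.

-11.11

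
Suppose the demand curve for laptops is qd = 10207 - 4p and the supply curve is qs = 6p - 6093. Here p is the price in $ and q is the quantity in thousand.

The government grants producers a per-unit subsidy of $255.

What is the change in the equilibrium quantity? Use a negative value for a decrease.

+612

Solve the original market: 10207 - 4p = 6p - 6093, hence p = 1630 and q = 3687.
Since sellers receive the price plus the subsidy, the effective supply curve becomes qs = 6p - 4563.
Equate the new curves: 10207 - 4p = 6p - 4563, giving 14770 = 10p, p = 1477, q = 4299.
Δq = 4299 − 3687 = +612.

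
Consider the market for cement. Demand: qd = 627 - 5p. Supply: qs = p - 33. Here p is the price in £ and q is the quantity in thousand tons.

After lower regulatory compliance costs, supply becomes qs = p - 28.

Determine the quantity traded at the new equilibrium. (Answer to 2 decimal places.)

Original equilibrium: 627 - 5p = p - 33 gives 660 = 6p, so p = 110 and q = 77.
The new curves are qd = 627 - 5p (demand) and qs = p - 28 (supply).
New equilibrium: 627 - 5p = p - 28 ⇒ 655 = 6p ⇒ p = 655/6 ≈ 109.1667, q = 487/6 ≈ 81.1667.

81.17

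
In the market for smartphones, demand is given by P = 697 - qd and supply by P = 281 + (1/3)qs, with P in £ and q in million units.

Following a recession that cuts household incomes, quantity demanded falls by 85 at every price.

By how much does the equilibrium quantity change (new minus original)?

Before the shock: 697 - P = 3P - 843 ⇒ 1540 = 4P ⇒ P = 385, q = 312.
With the change applied: demand qd = 612 - P, supply qs = 3P - 843.
New equilibrium: 612 - P = 3P - 843 ⇒ 1455 = 4P ⇒ P = 363.75, q = 248.25.
Δq = 248.25 − 312 = -63.75.

-63.75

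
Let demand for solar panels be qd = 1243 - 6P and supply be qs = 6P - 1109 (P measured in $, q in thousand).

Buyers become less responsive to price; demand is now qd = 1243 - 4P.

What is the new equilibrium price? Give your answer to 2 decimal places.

235.20

Original equilibrium: 1243 - 6P = 6P - 1109 gives 2352 = 12P, so P = 196 and q = 67.
After the shift, demand is qd = 1243 - 4P and supply is qs = 6P - 1109.
Setting them equal: 1243 - 4P = 6P - 1109 → 2352 = 10P, so P = 235.2 and q = 302.2.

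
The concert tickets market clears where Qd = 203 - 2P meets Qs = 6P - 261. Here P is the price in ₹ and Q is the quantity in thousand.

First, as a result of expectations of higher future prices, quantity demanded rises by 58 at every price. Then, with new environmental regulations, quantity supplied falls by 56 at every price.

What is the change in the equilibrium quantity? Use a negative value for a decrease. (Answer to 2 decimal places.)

Solve the original market: 203 - 2P = 6P - 261, hence P = 58 and Q = 87.
After the shift, demand is Qd = 261 - 2P and supply is Qs = 6P - 317.
Setting them equal: 261 - 2P = 6P - 317 → 578 = 8P, so P = 72.25 and Q = 116.5.
ΔQ = 116.5 − 87 = +29.50.

+29.50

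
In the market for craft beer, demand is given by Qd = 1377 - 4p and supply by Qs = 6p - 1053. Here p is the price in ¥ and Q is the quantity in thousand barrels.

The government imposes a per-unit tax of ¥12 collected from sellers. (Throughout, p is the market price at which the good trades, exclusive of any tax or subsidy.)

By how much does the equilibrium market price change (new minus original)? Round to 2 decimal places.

Before the shock: 1377 - 4p = 6p - 1053 ⇒ 2430 = 10p ⇒ p = 243, Q = 405.
Since sellers keep the price net of the tax, the effective supply curve becomes Qs = 6p - 1125.
Clearing the new market: 1377 - 4p = 6p - 1125, so p = 250.2 and Q = 376.2.
Δp = 250.2 − 243 = +7.20.

+7.20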